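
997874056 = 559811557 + 438062499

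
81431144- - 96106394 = 177537538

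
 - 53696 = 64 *( - 839) 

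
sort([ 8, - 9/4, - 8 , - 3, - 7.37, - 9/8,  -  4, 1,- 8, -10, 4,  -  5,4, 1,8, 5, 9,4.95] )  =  [-10,-8, -8, -7.37,-5,-4, - 3,  -  9/4,- 9/8, 1,1, 4,4,4.95, 5, 8, 8, 9 ]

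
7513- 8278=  - 765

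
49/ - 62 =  - 49/62 = - 0.79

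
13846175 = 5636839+8209336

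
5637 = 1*5637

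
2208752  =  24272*91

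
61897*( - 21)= - 1299837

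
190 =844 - 654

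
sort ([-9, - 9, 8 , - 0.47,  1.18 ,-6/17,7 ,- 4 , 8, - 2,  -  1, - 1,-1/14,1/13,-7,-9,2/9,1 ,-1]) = [ - 9,-9, - 9, - 7, - 4,-2 ,-1, - 1,  -  1, - 0.47,-6/17 , - 1/14, 1/13, 2/9,  1, 1.18,7,8, 8]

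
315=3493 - 3178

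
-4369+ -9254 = - 13623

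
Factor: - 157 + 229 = 2^3*3^2  =  72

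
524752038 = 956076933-431324895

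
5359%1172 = 671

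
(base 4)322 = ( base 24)2A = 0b111010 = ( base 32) 1Q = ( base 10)58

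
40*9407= 376280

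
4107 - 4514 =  - 407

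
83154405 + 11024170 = 94178575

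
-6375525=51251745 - 57627270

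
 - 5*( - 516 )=2580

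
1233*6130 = 7558290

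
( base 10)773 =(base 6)3325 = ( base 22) 1d3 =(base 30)PN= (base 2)1100000101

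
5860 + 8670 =14530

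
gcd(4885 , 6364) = 1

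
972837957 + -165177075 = 807660882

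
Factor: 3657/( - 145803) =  - 23/917 = -7^( - 1)*23^1*131^( - 1 )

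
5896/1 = 5896  =  5896.00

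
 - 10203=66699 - 76902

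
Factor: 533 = 13^1*41^1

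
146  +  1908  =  2054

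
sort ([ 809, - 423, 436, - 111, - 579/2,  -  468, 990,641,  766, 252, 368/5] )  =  [ - 468, - 423, - 579/2, - 111 , 368/5,252,436 , 641, 766, 809, 990 ] 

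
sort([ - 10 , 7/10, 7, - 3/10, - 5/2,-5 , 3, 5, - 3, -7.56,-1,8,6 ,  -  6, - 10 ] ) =[-10, - 10, - 7.56,- 6,  -  5,- 3, - 5/2, - 1, - 3/10,7/10,  3,5, 6,  7, 8]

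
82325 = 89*925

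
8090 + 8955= 17045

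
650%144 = 74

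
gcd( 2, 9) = 1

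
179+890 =1069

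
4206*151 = 635106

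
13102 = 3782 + 9320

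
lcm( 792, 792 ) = 792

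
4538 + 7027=11565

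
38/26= 1 + 6/13 =1.46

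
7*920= 6440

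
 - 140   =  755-895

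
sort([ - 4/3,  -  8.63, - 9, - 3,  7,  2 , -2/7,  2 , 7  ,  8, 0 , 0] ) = [  -  9, - 8.63,  -  3, - 4/3,-2/7,0,  0, 2,2,7 , 7, 8] 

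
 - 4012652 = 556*( - 7217 )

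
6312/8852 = 1578/2213= 0.71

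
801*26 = 20826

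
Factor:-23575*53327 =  - 1257184025 = -5^2*23^1*41^1*53327^1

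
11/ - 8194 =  - 11/8194 = - 0.00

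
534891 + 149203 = 684094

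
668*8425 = 5627900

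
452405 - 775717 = - 323312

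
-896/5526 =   -  1  +  2315/2763= -  0.16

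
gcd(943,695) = 1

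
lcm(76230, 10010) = 990990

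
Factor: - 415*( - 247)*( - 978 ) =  - 100249890 = - 2^1*3^1*5^1*13^1*19^1 *83^1*163^1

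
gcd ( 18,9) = 9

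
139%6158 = 139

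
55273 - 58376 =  - 3103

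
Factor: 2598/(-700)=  - 1299/350=- 2^( - 1 )*3^1*5^( - 2)*7^( - 1)*433^1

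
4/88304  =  1/22076  =  0.00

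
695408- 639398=56010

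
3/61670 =3/61670 = 0.00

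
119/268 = 119/268 = 0.44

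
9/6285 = 3/2095= 0.00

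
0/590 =0 = 0.00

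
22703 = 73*311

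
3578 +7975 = 11553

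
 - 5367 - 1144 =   -  6511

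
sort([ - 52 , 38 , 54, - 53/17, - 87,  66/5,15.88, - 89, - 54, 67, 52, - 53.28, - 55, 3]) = [ - 89,-87 , - 55, - 54, - 53.28, - 52, - 53/17, 3, 66/5,15.88,38, 52, 54 , 67]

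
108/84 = 1 + 2/7 = 1.29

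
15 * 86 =1290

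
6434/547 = 6434/547 = 11.76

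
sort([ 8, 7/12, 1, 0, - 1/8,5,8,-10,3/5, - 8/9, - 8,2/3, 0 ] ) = [  -  10,-8, - 8/9 , - 1/8, 0,0, 7/12,3/5  ,  2/3,  1 , 5,8,8]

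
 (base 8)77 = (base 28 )27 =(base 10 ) 63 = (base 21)30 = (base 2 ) 111111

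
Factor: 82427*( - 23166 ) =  - 1909503882 =- 2^1*3^4*11^1*13^1*139^1*593^1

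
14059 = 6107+7952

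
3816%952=8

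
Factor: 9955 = 5^1*11^1* 181^1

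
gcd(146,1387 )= 73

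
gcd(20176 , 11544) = 104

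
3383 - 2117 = 1266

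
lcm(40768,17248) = 448448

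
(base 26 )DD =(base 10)351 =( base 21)GF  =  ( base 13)210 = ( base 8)537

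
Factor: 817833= 3^1*131^1*2081^1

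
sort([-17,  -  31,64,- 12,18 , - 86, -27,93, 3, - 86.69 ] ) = [ - 86.69, - 86, - 31, - 27, - 17,  -  12, 3,18,64, 93 ] 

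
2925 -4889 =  - 1964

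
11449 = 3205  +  8244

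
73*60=4380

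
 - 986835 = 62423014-63409849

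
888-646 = 242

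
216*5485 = 1184760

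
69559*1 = 69559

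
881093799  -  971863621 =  - 90769822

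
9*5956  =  53604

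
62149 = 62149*1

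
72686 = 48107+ 24579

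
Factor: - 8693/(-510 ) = 2^( - 1)* 3^( - 1 )*5^( - 1 )*17^( - 1)*8693^1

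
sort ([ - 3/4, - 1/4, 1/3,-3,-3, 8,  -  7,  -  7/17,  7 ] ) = [ - 7,- 3,-3,  -  3/4, - 7/17, - 1/4,1/3, 7, 8]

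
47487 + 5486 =52973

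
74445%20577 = 12714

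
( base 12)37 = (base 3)1121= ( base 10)43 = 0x2B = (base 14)31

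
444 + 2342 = 2786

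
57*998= 56886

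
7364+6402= 13766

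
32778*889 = 29139642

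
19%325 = 19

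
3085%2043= 1042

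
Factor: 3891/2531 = 3^1 * 1297^1*2531^(  -  1) 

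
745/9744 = 745/9744 = 0.08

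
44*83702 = 3682888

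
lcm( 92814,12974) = 1206582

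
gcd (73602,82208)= 2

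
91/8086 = 7/622 = 0.01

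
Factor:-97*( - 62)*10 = 2^2*5^1*31^1*97^1=60140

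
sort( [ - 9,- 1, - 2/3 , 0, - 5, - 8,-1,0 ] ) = [ - 9, - 8, - 5,-1,-1,-2/3,0,0 ] 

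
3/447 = 1/149 = 0.01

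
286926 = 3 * 95642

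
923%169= 78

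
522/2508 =87/418 = 0.21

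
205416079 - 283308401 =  -77892322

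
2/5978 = 1/2989 = 0.00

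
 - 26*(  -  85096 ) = 2212496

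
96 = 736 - 640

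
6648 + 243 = 6891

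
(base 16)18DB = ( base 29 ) 7gc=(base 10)6363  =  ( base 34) 5H5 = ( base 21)e90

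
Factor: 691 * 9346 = 6458086 = 2^1*691^1*4673^1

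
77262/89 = 868 + 10/89 = 868.11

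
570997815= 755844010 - 184846195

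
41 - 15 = 26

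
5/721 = 5/721 = 0.01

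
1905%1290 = 615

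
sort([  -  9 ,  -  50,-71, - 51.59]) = [ - 71,  -  51.59, - 50,-9]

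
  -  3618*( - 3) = 10854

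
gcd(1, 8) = 1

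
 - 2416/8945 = - 1 +6529/8945 = - 0.27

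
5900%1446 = 116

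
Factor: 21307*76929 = 1639126203 =3^1*11^1*13^1 * 149^1*25643^1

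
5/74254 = 5/74254=0.00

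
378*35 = 13230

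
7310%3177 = 956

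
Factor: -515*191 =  - 98365 = - 5^1 * 103^1*191^1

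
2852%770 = 542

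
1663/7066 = 1663/7066 = 0.24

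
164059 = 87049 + 77010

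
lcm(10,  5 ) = 10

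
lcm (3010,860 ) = 6020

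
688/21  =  32 + 16/21 = 32.76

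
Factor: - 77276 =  - 2^2*19319^1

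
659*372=245148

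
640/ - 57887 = -1 + 57247/57887= -0.01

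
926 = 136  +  790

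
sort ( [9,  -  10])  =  [  -  10, 9 ]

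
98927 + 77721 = 176648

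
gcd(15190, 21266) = 3038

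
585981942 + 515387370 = 1101369312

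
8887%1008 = 823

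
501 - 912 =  - 411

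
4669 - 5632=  - 963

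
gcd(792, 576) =72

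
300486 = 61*4926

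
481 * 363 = 174603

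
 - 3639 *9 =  - 32751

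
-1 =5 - 6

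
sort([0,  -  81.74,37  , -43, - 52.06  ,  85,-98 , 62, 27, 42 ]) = [ -98, - 81.74, - 52.06, - 43, 0, 27, 37, 42, 62,  85]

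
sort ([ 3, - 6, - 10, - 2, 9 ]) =[ - 10, - 6, - 2,3,9]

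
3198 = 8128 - 4930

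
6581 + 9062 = 15643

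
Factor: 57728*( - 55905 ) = - 2^7*3^1*5^1*11^1*  41^1*3727^1 = - 3227283840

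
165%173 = 165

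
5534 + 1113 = 6647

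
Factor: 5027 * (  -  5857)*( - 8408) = 2^3*11^1*457^1*1051^1*5857^1 = 247557912712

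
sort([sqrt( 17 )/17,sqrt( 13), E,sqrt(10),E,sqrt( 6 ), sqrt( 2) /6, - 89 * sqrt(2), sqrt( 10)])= [ - 89*sqrt( 2), sqrt(2 ) /6, sqrt( 17 ) /17 , sqrt( 6), E, E,sqrt( 10), sqrt( 10),sqrt ( 13 )]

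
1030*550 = 566500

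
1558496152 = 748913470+809582682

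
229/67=3+28/67   =  3.42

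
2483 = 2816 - 333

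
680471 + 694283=1374754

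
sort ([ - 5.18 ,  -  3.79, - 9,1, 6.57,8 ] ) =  [- 9,-5.18,- 3.79,1,6.57, 8 ]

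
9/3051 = 1/339 = 0.00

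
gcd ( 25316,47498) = 2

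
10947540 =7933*1380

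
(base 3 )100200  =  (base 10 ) 261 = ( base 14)149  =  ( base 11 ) 218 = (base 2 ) 100000101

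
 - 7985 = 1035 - 9020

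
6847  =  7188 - 341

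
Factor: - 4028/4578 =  - 2014/2289 = - 2^1*3^(-1)*7^( - 1)*19^1*53^1*109^( - 1)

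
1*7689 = 7689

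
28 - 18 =10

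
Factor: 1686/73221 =562/24407 = 2^1*281^1 * 24407^( - 1)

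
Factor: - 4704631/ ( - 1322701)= 17^2*41^( - 1 )*73^1*223^1*32261^( - 1 )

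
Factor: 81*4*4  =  2^4*3^4 =1296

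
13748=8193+5555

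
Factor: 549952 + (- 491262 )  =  58690 = 2^1*5^1*5869^1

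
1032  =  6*172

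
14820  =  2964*5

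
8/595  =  8/595 = 0.01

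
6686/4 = 3343/2 = 1671.50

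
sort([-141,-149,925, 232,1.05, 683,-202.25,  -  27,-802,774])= [ - 802, - 202.25, - 149,-141, - 27,1.05,232,683,774,925 ]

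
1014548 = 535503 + 479045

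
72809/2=36404+1/2 = 36404.50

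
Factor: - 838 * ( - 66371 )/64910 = 27809449/32455 = 5^( - 1)*31^1*419^1*2141^1 * 6491^(  -  1)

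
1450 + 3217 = 4667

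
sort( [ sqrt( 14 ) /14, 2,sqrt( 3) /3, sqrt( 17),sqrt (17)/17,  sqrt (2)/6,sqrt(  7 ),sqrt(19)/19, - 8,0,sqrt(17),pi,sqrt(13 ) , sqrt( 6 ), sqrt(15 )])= [-8,0,sqrt( 19)/19, sqrt( 2)/6,sqrt (17 ) /17,sqrt( 14 ) /14, sqrt(  3) /3,2, sqrt (6), sqrt (7 ),pi,  sqrt (13),  sqrt (15 ),sqrt(17),sqrt (17 )]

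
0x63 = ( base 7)201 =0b1100011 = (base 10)99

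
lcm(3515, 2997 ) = 284715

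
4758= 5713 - 955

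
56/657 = 56/657=0.09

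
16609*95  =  1577855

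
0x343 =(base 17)2f2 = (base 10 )835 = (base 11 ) 69a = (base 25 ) 18A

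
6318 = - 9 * ( - 702 )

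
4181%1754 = 673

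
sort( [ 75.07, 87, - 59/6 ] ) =[ - 59/6  ,  75.07, 87 ]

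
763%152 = 3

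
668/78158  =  334/39079  =  0.01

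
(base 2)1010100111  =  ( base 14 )367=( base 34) JX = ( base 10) 679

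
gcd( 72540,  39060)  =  5580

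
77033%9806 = 8391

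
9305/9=9305/9 = 1033.89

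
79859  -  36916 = 42943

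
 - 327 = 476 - 803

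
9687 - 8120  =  1567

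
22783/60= 22783/60 = 379.72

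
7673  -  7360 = 313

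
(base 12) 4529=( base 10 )7665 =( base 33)719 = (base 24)d79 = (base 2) 1110111110001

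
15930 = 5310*3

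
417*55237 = 23033829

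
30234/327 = 92 + 50/109 = 92.46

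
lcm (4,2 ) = 4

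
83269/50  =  1665 + 19/50  =  1665.38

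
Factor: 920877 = 3^1 * 127^1*2417^1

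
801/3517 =801/3517 =0.23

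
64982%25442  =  14098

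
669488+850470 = 1519958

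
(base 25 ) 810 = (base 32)4T1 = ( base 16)13a1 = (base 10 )5025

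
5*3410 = 17050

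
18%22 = 18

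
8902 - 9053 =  - 151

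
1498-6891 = - 5393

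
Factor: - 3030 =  - 2^1 * 3^1 * 5^1*101^1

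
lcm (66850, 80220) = 401100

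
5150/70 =73 + 4/7 =73.57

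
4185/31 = 135 =135.00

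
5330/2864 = 1 + 1233/1432= 1.86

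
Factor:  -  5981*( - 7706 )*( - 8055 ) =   -  2^1 *3^2 *5^1*179^1  *  3853^1*5981^1 =-  371251615230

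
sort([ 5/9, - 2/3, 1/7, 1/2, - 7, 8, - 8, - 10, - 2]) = [ -10,-8, - 7, -2, - 2/3, 1/7, 1/2, 5/9,8]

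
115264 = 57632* 2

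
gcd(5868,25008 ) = 12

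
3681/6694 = 3681/6694= 0.55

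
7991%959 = 319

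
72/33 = 24/11 = 2.18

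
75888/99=766 + 6/11 = 766.55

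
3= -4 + 7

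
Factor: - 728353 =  - 347^1*2099^1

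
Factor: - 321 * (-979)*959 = 301374381 = 3^1 * 7^1*11^1*89^1* 107^1*137^1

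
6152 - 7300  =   - 1148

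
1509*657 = 991413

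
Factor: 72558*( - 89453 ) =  - 6490530774 = -2^1*3^2*7^1*13^1*29^1*139^1*983^1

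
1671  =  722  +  949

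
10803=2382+8421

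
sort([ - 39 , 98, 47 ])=[ - 39,47, 98 ]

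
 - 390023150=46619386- 436642536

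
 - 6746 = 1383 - 8129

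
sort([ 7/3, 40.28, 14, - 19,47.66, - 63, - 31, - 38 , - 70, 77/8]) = [-70,-63, - 38, - 31,  -  19 , 7/3,  77/8,14, 40.28, 47.66 ]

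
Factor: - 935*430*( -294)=118202700=2^2*3^1*5^2*7^2 * 11^1*17^1* 43^1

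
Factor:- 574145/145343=-5^1*11^1*  13^1 * 181^(- 1 ) = -715/181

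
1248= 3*416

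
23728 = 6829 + 16899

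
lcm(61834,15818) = 680174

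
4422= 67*66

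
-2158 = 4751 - 6909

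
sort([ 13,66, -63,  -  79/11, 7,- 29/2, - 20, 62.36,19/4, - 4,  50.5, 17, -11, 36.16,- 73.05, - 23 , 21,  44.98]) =[ - 73.05, -63, - 23,  -  20, - 29/2,-11, - 79/11, - 4,19/4,7,13,  17 , 21, 36.16, 44.98,50.5, 62.36,66] 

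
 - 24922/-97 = 24922/97 = 256.93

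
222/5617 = 222/5617=0.04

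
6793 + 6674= 13467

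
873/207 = 4 + 5/23 = 4.22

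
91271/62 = 1472 + 7/62=1472.11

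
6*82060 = 492360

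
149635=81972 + 67663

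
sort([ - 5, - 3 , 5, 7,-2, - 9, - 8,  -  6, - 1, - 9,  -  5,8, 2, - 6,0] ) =[ - 9,  -  9, - 8 , - 6,-6, - 5, - 5, - 3, - 2, - 1,0,2,5,7, 8]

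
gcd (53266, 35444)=2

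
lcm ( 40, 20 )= 40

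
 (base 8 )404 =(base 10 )260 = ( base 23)B7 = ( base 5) 2020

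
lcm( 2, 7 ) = 14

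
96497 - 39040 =57457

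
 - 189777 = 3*( - 63259) 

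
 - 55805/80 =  - 11161/16=-697.56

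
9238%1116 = 310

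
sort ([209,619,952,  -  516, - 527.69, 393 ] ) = [ -527.69, - 516,209, 393, 619, 952]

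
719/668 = 1+51/668 = 1.08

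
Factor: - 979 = -11^1*89^1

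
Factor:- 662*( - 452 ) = 2^3*113^1*331^1= 299224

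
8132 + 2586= 10718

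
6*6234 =37404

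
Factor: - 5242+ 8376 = 2^1*1567^1 = 3134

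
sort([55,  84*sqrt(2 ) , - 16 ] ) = [ - 16, 55,84*sqrt( 2 ) ] 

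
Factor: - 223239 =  - 3^1*74413^1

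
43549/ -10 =- 43549/10 = -4354.90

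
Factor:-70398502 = -2^1 * 181^1*194471^1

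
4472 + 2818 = 7290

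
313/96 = 3 + 25/96=3.26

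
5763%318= 39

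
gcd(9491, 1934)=1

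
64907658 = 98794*657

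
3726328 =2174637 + 1551691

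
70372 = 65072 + 5300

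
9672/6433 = 1 + 3239/6433= 1.50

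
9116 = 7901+1215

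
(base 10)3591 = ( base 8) 7007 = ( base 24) 65F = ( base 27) 4P0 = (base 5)103331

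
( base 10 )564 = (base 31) i6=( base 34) gk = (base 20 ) 184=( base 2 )1000110100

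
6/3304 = 3/1652= 0.00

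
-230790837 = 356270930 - 587061767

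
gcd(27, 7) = 1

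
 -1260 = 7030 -8290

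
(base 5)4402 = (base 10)602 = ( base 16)25a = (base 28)le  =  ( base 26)n4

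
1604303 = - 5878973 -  - 7483276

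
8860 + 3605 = 12465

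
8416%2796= 28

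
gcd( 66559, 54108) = 1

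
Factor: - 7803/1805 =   -  3^3*5^ ( - 1 )*17^2*19^(  -  2 )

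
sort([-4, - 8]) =[  -  8,  -  4] 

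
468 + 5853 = 6321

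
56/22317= 56/22317= 0.00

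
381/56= 381/56 = 6.80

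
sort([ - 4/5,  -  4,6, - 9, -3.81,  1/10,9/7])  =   [  -  9, - 4, - 3.81, - 4/5,1/10, 9/7,  6]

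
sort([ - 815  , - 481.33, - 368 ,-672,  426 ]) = [ - 815,-672, - 481.33,  -  368,  426]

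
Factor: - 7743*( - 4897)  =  3^1*29^1*59^1 *83^1*89^1  =  37917471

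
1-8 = -7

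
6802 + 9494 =16296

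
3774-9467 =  - 5693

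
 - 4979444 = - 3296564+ - 1682880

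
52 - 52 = 0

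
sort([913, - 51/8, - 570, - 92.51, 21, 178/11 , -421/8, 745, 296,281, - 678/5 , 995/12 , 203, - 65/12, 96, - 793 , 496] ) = [ - 793, - 570, - 678/5, - 92.51,  -  421/8,  -  51/8, -65/12,178/11, 21, 995/12, 96 , 203,281, 296,496 , 745, 913]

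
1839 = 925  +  914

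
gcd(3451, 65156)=7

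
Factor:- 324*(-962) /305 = 2^3 * 3^4 * 5^( - 1)*13^1  *37^1* 61^ ( - 1)  =  311688/305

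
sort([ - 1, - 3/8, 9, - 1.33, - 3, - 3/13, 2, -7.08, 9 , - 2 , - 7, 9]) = [ - 7.08, - 7, - 3, - 2 ,- 1.33,-1,  -  3/8, - 3/13, 2,9, 9, 9]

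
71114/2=35557 = 35557.00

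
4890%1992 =906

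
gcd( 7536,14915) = 157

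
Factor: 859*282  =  242238  =  2^1* 3^1 * 47^1*859^1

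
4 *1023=4092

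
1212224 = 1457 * 832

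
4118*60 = 247080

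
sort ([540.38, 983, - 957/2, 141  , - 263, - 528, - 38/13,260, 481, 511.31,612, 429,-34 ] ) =[ - 528, - 957/2,-263,  -  34, - 38/13,141,260,429 , 481, 511.31,540.38, 612, 983]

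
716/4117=4/23=0.17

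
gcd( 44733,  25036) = 1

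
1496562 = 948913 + 547649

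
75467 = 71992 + 3475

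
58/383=58/383 = 0.15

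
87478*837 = 73219086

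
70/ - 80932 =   -  1 + 40431/40466= - 0.00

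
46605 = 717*65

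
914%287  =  53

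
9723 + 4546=14269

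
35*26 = 910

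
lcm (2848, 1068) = 8544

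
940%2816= 940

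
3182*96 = 305472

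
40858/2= 20429  =  20429.00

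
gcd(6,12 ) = 6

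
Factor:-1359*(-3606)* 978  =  2^2*3^4 * 151^1 * 163^1 * 601^1 = 4792741812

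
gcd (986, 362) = 2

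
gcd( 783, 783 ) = 783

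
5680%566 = 20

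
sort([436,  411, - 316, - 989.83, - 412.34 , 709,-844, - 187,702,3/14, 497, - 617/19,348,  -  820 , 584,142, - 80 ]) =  [ - 989.83 , - 844, - 820, - 412.34,  -  316 , - 187,-80, - 617/19,3/14, 142, 348, 411, 436,497 , 584 , 702,709]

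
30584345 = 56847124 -26262779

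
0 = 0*12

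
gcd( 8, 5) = 1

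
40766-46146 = - 5380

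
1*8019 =8019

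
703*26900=18910700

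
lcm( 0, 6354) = 0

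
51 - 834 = - 783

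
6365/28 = 6365/28= 227.32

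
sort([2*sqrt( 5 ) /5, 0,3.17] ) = [0, 2*sqrt (5) /5,  3.17]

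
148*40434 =5984232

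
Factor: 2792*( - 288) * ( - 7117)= 5722751232 = 2^8*3^2*11^1*349^1*647^1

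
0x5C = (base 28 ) 38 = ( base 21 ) 48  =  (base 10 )92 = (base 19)4g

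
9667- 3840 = 5827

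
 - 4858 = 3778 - 8636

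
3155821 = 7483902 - 4328081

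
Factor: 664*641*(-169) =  - 2^3*13^2*83^1*641^1 = -71930456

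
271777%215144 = 56633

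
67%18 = 13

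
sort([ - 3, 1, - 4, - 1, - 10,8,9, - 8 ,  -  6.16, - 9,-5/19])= [- 10 , - 9, - 8, - 6.16, - 4, - 3, - 1, - 5/19, 1, 8,9]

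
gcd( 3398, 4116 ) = 2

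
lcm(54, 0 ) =0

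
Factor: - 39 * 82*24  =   - 76752 = - 2^4*3^2*13^1*41^1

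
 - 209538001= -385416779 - -175878778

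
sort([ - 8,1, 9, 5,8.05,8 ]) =[  -  8, 1,5,8 , 8.05, 9 ]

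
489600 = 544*900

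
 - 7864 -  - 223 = -7641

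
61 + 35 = 96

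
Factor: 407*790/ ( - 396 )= - 14615/18 = - 2^ ( - 1)*3^( - 2)*5^1*37^1*79^1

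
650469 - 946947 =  - 296478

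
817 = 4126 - 3309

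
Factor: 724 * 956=2^4*181^1* 239^1 = 692144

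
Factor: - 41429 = - 17^1*2437^1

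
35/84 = 5/12 = 0.42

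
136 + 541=677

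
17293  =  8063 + 9230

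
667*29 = 19343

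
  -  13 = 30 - 43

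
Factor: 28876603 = 7^1*4125229^1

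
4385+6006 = 10391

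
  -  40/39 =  - 40/39 = - 1.03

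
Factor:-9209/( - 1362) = 2^(-1 ) * 3^( - 1)*227^( - 1 )*9209^1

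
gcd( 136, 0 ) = 136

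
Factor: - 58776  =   - 2^3*3^1 * 31^1  *79^1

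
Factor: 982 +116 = 2^1*3^2*61^1 =1098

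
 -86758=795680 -882438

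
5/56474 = 5/56474 = 0.00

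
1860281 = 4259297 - 2399016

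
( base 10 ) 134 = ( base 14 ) 98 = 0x86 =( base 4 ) 2012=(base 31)4A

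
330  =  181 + 149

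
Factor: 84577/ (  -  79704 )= - 2^( - 3 ) *3^(- 5 ) * 41^( - 1 )* 83^1*1019^1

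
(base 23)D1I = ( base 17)16fg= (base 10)6918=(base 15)20B3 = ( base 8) 15406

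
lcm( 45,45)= 45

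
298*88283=26308334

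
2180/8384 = 545/2096=0.26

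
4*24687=98748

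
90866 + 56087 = 146953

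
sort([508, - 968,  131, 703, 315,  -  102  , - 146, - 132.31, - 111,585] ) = [ - 968, - 146, - 132.31, - 111, - 102,  131 , 315, 508,  585 , 703 ]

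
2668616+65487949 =68156565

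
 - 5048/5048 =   -  1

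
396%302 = 94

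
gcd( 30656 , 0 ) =30656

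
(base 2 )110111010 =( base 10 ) 442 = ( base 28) FM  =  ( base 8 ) 672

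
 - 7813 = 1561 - 9374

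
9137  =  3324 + 5813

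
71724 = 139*516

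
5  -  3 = 2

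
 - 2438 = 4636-7074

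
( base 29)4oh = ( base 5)112302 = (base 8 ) 7755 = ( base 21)953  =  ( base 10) 4077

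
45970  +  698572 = 744542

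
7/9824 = 7/9824 = 0.00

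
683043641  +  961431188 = 1644474829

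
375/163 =2 + 49/163 = 2.30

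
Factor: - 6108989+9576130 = 269^1*12889^1  =  3467141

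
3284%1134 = 1016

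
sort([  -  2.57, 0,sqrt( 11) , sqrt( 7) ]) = [  -  2.57,0 , sqrt( 7 ) , sqrt(11) ]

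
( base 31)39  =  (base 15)6c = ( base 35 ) 2W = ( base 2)1100110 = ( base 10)102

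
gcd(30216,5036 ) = 5036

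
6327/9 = 703 = 703.00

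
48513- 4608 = 43905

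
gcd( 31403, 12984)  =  1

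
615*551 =338865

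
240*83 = 19920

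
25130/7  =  3590 = 3590.00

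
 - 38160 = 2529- 40689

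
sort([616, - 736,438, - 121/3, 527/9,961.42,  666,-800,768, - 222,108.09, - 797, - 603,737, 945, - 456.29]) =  [ - 800,-797, - 736,-603, - 456.29, - 222, - 121/3, 527/9,108.09,438,616,666,737,768, 945,961.42 ]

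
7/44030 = 1/6290 = 0.00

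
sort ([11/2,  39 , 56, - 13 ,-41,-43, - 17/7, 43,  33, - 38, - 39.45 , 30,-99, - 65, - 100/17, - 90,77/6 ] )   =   [ - 99,- 90, - 65, - 43, - 41,-39.45, - 38 , - 13 ,- 100/17, - 17/7,11/2, 77/6, 30,33,  39,43,56]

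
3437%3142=295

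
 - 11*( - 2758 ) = 30338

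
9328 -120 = 9208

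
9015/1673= 5 + 650/1673=5.39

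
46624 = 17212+29412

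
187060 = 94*1990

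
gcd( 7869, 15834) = 3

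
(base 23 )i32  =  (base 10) 9593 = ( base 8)22571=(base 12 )5675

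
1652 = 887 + 765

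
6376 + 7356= 13732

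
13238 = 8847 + 4391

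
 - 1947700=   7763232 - 9710932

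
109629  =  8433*13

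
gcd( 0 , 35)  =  35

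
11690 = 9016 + 2674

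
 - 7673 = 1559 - 9232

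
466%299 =167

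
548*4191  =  2296668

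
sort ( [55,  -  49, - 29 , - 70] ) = [-70,-49, - 29, 55] 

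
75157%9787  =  6648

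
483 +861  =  1344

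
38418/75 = 512 + 6/25 = 512.24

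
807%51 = 42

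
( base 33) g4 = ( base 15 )257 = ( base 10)532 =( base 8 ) 1024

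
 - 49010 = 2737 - 51747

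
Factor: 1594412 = 2^2*277^1 * 1439^1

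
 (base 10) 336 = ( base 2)101010000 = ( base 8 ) 520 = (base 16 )150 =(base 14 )1a0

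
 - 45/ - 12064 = 45/12064 = 0.00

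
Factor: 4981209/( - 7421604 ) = - 2^( - 2)*317^(-1)* 503^1*1951^( - 1)*3301^1= - 1660403/2473868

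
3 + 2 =5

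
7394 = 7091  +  303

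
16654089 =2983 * 5583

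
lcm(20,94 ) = 940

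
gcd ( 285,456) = 57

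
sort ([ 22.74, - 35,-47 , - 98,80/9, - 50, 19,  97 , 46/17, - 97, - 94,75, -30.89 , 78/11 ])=[ - 98, - 97, - 94, - 50, - 47, - 35, - 30.89, 46/17,78/11,  80/9,  19,22.74, 75, 97]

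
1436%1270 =166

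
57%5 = 2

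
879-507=372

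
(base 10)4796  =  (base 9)6518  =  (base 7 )16661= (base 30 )59q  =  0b1001010111100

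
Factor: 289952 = 2^5*13^1*17^1 * 41^1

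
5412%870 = 192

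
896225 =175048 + 721177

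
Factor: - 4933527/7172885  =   - 3^1*5^(-1)*139^1*269^( - 1)*5333^( -1) * 11831^1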